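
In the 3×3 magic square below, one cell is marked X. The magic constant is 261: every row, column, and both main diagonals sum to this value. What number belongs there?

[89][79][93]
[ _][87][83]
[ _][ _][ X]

85

The remaining cell in row 2 is (2,1) = 261 − 170 = 91.
Using column 1: 89 + 91 + ? → (3,1) = 261 − 180 = 81.
From column 2, 261 − (79 + 87) gives (3,2) = 95.
The remaining cell in column 3 is (3,3) = 261 − 176 = 85.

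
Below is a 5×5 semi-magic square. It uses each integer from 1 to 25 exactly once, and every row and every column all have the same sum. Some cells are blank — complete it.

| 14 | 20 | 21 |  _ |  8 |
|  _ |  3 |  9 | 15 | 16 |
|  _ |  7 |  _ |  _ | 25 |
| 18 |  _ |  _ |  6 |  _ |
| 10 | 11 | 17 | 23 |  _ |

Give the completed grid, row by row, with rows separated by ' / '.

The entries are 1 through 25, which sum to 325, so each line sums to 325/5 = 65.
From row 1, 65 − (14 + 20 + 21 + 8) gives (1,4) = 2.
Row 2: 3 + 9 + 15 + 16 + ? = 65, so (2,1) = 22.
From row 5, 65 − (10 + 11 + 17 + 23) gives (5,5) = 4.
Column 1 must total 65; the given cells sum to 64, so (3,1) = 1.
Column 2 needs 65; the known cells sum to 41, so (4,2) = 24.
Using column 4: 2 + 15 + 6 + 23 + ? → (3,4) = 65 − 46 = 19.
Column 5: 8 + 16 + 25 + 4 + ? = 65, so (4,5) = 12.
The remaining cell in row 3 is (3,3) = 65 − 52 = 13.
Using row 4: 18 + 24 + 6 + 12 + ? → (4,3) = 65 − 60 = 5.

14 20 21 2 8 / 22 3 9 15 16 / 1 7 13 19 25 / 18 24 5 6 12 / 10 11 17 23 4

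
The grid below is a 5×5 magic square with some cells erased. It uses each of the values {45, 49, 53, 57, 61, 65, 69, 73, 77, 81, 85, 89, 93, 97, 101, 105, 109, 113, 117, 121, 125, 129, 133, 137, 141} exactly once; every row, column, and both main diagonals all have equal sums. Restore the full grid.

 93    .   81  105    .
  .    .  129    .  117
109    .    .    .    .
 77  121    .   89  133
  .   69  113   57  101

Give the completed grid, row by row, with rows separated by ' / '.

The 25 entries sum to 2325, so each line sums to 2325/5 = 465.
Row 4: 77 + 121 + 89 + 133 + ? = 465, so (4,3) = 45.
Using row 5: 69 + 113 + 57 + 101 + ? → (5,1) = 465 − 340 = 125.
Column 1 must total 465; the given cells sum to 404, so (2,1) = 61.
Using column 3: 81 + 129 + 45 + 113 + ? → (3,3) = 465 − 368 = 97.
From main diagonal, 465 − (93 + 97 + 89 + 101) gives (2,2) = 85.
Row 2 must total 465; the given cells sum to 392, so (2,4) = 73.
Column 4: 105 + 73 + 89 + 57 + ? = 465, so (3,4) = 141.
Anti-diagonal needs 465; the known cells sum to 416, so (1,5) = 49.
Using row 1: 93 + 81 + 105 + 49 + ? → (1,2) = 465 − 328 = 137.
The remaining cell in column 2 is (3,2) = 465 − 412 = 53.
Column 5 must total 465; the given cells sum to 400, so (3,5) = 65.

93 137 81 105 49 / 61 85 129 73 117 / 109 53 97 141 65 / 77 121 45 89 133 / 125 69 113 57 101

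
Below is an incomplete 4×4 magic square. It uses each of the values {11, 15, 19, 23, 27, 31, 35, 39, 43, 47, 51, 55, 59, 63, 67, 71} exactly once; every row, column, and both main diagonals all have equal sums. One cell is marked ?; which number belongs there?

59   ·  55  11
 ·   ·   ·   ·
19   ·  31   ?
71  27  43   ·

67

The 16 entries sum to 656, so each line sums to 656/4 = 164.
From row 1, 164 − (59 + 55 + 11) gives (1,2) = 39.
The remaining cell in row 4 is (4,4) = 164 − 141 = 23.
The remaining cell in column 1 is (2,1) = 164 − 149 = 15.
Using column 3: 55 + 31 + 43 + ? → (2,3) = 164 − 129 = 35.
From main diagonal, 164 − (59 + 31 + 23) gives (2,2) = 51.
Anti-diagonal must total 164; the given cells sum to 117, so (3,2) = 47.
The remaining cell in row 2 is (2,4) = 164 − 101 = 63.
Row 3 needs 164; the known cells sum to 97, so (3,4) = 67.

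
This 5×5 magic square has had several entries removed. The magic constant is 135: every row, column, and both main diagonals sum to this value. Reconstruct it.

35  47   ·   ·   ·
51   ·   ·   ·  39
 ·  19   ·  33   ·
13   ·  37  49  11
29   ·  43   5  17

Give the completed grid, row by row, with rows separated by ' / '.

Row 4 needs 135; the known cells sum to 110, so (4,2) = 25.
Row 5 must total 135; the given cells sum to 94, so (5,2) = 41.
Column 1 needs 135; the known cells sum to 128, so (3,1) = 7.
Column 2: 47 + 19 + 25 + 41 + ? = 135, so (2,2) = 3.
Using main diagonal: 35 + 3 + 49 + 17 + ? → (3,3) = 135 − 104 = 31.
Using row 3: 7 + 19 + 31 + 33 + ? → (3,5) = 135 − 90 = 45.
Using column 5: 39 + 45 + 11 + 17 + ? → (1,5) = 135 − 112 = 23.
Anti-diagonal: 23 + 31 + 25 + 29 + ? = 135, so (2,4) = 27.
Row 2 must total 135; the given cells sum to 120, so (2,3) = 15.
Column 3: 15 + 31 + 37 + 43 + ? = 135, so (1,3) = 9.
The remaining cell in column 4 is (1,4) = 135 − 114 = 21.

35 47 9 21 23 / 51 3 15 27 39 / 7 19 31 33 45 / 13 25 37 49 11 / 29 41 43 5 17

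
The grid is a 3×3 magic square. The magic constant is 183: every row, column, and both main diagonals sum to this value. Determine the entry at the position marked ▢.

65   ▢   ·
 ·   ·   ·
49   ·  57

45

Row 3 needs 183; the known cells sum to 106, so (3,2) = 77.
Using column 1: 65 + 49 + ? → (2,1) = 183 − 114 = 69.
Main diagonal needs 183; the known cells sum to 122, so (2,2) = 61.
From anti-diagonal, 183 − (61 + 49) gives (1,3) = 73.
Row 1: 65 + 73 + ? = 183, so (1,2) = 45.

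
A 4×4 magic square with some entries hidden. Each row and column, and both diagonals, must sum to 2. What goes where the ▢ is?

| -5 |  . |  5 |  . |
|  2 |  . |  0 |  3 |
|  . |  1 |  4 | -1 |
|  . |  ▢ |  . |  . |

Row 2: 2 + 0 + 3 + ? = 2, so (2,2) = -3.
The remaining cell in row 3 is (3,1) = 2 − 4 = -2.
Column 1 needs 2; the known cells sum to -5, so (4,1) = 7.
Using column 3: 5 + 0 + 4 + ? → (4,3) = 2 − 9 = -7.
From main diagonal, 2 − (-5 + (-3) + 4) gives (4,4) = 6.
Anti-diagonal needs 2; the known cells sum to 8, so (1,4) = -6.
Using row 1: -5 + 5 + (-6) + ? → (1,2) = 2 − (-6) = 8.
From row 4, 2 − (7 + (-7) + 6) gives (4,2) = -4.

-4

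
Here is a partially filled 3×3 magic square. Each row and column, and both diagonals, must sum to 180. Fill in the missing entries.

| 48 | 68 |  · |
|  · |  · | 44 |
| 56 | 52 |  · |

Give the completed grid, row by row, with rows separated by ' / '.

48 68 64 / 76 60 44 / 56 52 72

Using row 1: 48 + 68 + ? → (1,3) = 180 − 116 = 64.
Row 3 needs 180; the known cells sum to 108, so (3,3) = 72.
Column 1 needs 180; the known cells sum to 104, so (2,1) = 76.
Column 2 needs 180; the known cells sum to 120, so (2,2) = 60.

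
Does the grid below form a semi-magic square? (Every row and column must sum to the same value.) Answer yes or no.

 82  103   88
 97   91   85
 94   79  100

Row 1: 82 + 103 + 88 = 273.
Row 2: 97 + 91 + 85 = 273.
Row 3: 94 + 79 + 100 = 273.
Column 1: 82 + 97 + 94 = 273.
Column 2: 103 + 91 + 79 = 273.
Column 3: 88 + 85 + 100 = 273.
All lines sum to 273.

Yes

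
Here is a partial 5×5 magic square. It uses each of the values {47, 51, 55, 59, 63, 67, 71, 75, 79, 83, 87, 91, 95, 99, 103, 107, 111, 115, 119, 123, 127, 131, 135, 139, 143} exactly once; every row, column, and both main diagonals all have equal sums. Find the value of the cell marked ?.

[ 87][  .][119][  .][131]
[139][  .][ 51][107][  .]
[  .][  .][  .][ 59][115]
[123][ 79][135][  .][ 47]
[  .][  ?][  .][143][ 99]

The 25 entries sum to 2375, so each line sums to 2375/5 = 475.
From row 4, 475 − (123 + 79 + 135 + 47) gives (4,4) = 91.
Column 4 needs 475; the known cells sum to 400, so (1,4) = 75.
From column 5, 475 − (131 + 115 + 47 + 99) gives (2,5) = 83.
Row 1: 87 + 119 + 75 + 131 + ? = 475, so (1,2) = 63.
The remaining cell in row 2 is (2,2) = 475 − 380 = 95.
Main diagonal must total 475; the given cells sum to 372, so (3,3) = 103.
Using anti-diagonal: 131 + 107 + 103 + 79 + ? → (5,1) = 475 − 420 = 55.
Column 1: 87 + 139 + 123 + 55 + ? = 475, so (3,1) = 71.
Using column 3: 119 + 51 + 103 + 135 + ? → (5,3) = 475 − 408 = 67.
Row 3: 71 + 103 + 59 + 115 + ? = 475, so (3,2) = 127.
Row 5 must total 475; the given cells sum to 364, so (5,2) = 111.

111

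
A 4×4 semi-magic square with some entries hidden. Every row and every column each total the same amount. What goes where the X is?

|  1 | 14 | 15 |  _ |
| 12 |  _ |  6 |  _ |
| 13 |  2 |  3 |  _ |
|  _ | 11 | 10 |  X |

5

Column 3 is complete and sums to 34; that is the magic constant.
Row 1 needs 34; the known cells sum to 30, so (1,4) = 4.
Row 3 must total 34; the given cells sum to 18, so (3,4) = 16.
The remaining cell in column 1 is (4,1) = 34 − 26 = 8.
Column 2: 14 + 2 + 11 + ? = 34, so (2,2) = 7.
Row 2 must total 34; the given cells sum to 25, so (2,4) = 9.
Row 4: 8 + 11 + 10 + ? = 34, so (4,4) = 5.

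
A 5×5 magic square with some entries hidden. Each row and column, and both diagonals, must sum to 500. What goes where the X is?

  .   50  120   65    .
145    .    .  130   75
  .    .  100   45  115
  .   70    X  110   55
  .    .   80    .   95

Using column 4: 65 + 130 + 45 + 110 + ? → (5,4) = 500 − 350 = 150.
Column 5 needs 500; the known cells sum to 340, so (1,5) = 160.
Anti-diagonal must total 500; the given cells sum to 460, so (5,1) = 40.
Row 1 must total 500; the given cells sum to 395, so (1,1) = 105.
From row 5, 500 − (40 + 80 + 150 + 95) gives (5,2) = 135.
Using main diagonal: 105 + 100 + 110 + 95 + ? → (2,2) = 500 − 410 = 90.
Row 2 must total 500; the given cells sum to 440, so (2,3) = 60.
Column 2 must total 500; the given cells sum to 345, so (3,2) = 155.
Column 3 must total 500; the given cells sum to 360, so (4,3) = 140.

140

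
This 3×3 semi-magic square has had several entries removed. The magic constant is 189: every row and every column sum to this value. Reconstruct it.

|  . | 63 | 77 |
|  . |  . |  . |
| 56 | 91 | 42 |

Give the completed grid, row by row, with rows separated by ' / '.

Row 1 must total 189; the given cells sum to 140, so (1,1) = 49.
Column 1 must total 189; the given cells sum to 105, so (2,1) = 84.
Column 2 must total 189; the given cells sum to 154, so (2,2) = 35.
Using column 3: 77 + 42 + ? → (2,3) = 189 − 119 = 70.

49 63 77 / 84 35 70 / 56 91 42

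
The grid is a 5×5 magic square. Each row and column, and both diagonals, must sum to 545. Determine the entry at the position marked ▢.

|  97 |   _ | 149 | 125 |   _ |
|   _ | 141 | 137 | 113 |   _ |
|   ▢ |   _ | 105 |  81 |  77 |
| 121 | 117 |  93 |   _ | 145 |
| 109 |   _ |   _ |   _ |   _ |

153

The remaining cell in row 4 is (4,4) = 545 − 476 = 69.
Using column 3: 149 + 137 + 105 + 93 + ? → (5,3) = 545 − 484 = 61.
From column 4, 545 − (125 + 113 + 81 + 69) gives (5,4) = 157.
Main diagonal: 97 + 141 + 105 + 69 + ? = 545, so (5,5) = 133.
Anti-diagonal needs 545; the known cells sum to 444, so (1,5) = 101.
Row 1 must total 545; the given cells sum to 472, so (1,2) = 73.
Row 5 must total 545; the given cells sum to 460, so (5,2) = 85.
Column 2 needs 545; the known cells sum to 416, so (3,2) = 129.
Column 5 must total 545; the given cells sum to 456, so (2,5) = 89.
Row 2 must total 545; the given cells sum to 480, so (2,1) = 65.
Row 3 needs 545; the known cells sum to 392, so (3,1) = 153.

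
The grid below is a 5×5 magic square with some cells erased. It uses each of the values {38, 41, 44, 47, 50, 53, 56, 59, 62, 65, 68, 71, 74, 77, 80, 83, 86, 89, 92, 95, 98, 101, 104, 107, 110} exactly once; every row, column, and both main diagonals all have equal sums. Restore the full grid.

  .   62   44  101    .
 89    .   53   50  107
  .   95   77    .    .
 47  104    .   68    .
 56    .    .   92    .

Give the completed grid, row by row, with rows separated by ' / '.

80 62 44 101 83 / 89 71 53 50 107 / 98 95 77 59 41 / 47 104 86 68 65 / 56 38 110 92 74

The 25 entries sum to 1850, so each line sums to 1850/5 = 370.
Using row 2: 89 + 53 + 50 + 107 + ? → (2,2) = 370 − 299 = 71.
Column 2 needs 370; the known cells sum to 332, so (5,2) = 38.
The remaining cell in column 4 is (3,4) = 370 − 311 = 59.
Using anti-diagonal: 50 + 77 + 104 + 56 + ? → (1,5) = 370 − 287 = 83.
The remaining cell in row 1 is (1,1) = 370 − 290 = 80.
Column 1 must total 370; the given cells sum to 272, so (3,1) = 98.
Using main diagonal: 80 + 71 + 77 + 68 + ? → (5,5) = 370 − 296 = 74.
The remaining cell in row 3 is (3,5) = 370 − 329 = 41.
Row 5 must total 370; the given cells sum to 260, so (5,3) = 110.
Column 3 must total 370; the given cells sum to 284, so (4,3) = 86.
Column 5 must total 370; the given cells sum to 305, so (4,5) = 65.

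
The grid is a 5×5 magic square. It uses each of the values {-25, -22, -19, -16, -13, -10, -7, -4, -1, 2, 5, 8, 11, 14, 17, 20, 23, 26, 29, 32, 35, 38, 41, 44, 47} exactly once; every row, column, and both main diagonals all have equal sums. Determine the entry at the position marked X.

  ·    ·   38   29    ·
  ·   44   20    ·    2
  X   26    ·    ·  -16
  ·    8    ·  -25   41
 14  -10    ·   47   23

The 25 entries sum to 275, so each line sums to 275/5 = 55.
Row 5 needs 55; the known cells sum to 74, so (5,3) = -19.
Column 2 needs 55; the known cells sum to 68, so (1,2) = -13.
Column 5 needs 55; the known cells sum to 50, so (1,5) = 5.
The remaining cell in row 1 is (1,1) = 55 − 59 = -4.
Main diagonal needs 55; the known cells sum to 38, so (3,3) = 17.
From anti-diagonal, 55 − (5 + 17 + 8 + 14) gives (2,4) = 11.
From row 2, 55 − (44 + 20 + 11 + 2) gives (2,1) = -22.
Column 3 needs 55; the known cells sum to 56, so (4,3) = -1.
Column 4 must total 55; the given cells sum to 62, so (3,4) = -7.
The remaining cell in row 3 is (3,1) = 55 − 20 = 35.

35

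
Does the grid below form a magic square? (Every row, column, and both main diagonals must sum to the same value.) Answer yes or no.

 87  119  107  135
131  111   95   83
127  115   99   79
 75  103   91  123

Row 1: 87 + 119 + 107 + 135 = 448.
Row 2: 131 + 111 + 95 + 83 = 420.
Row 3: 127 + 115 + 99 + 79 = 420.
Row 4: 75 + 103 + 91 + 123 = 392.
Column 1: 87 + 131 + 127 + 75 = 420.
Column 2: 119 + 111 + 115 + 103 = 448.
Column 3: 107 + 95 + 99 + 91 = 392.
Column 4: 135 + 83 + 79 + 123 = 420.
Main diagonal: 87 + 111 + 99 + 123 = 420.
Anti-diagonal: 135 + 95 + 115 + 75 = 420.

No — column 4 sums to 420 but row 1 sums to 448.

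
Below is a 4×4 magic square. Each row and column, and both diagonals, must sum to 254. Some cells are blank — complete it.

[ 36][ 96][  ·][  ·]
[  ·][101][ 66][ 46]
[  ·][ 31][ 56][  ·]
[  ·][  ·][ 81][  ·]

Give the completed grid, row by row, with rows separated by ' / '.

Row 2: 101 + 66 + 46 + ? = 254, so (2,1) = 41.
From column 2, 254 − (96 + 101 + 31) gives (4,2) = 26.
From column 3, 254 − (66 + 56 + 81) gives (1,3) = 51.
The remaining cell in main diagonal is (4,4) = 254 − 193 = 61.
Row 1: 36 + 96 + 51 + ? = 254, so (1,4) = 71.
Row 4 needs 254; the known cells sum to 168, so (4,1) = 86.
Column 1 needs 254; the known cells sum to 163, so (3,1) = 91.
The remaining cell in column 4 is (3,4) = 254 − 178 = 76.

36 96 51 71 / 41 101 66 46 / 91 31 56 76 / 86 26 81 61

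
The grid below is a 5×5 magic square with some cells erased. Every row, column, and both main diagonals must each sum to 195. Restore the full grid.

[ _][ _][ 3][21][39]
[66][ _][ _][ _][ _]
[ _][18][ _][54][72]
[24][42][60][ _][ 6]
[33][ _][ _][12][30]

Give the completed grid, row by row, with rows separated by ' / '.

Row 4 needs 195; the known cells sum to 132, so (4,4) = 63.
Column 4 must total 195; the given cells sum to 150, so (2,4) = 45.
Column 5: 39 + 72 + 6 + 30 + ? = 195, so (2,5) = 48.
Anti-diagonal: 39 + 45 + 42 + 33 + ? = 195, so (3,3) = 36.
Row 3: 18 + 36 + 54 + 72 + ? = 195, so (3,1) = 15.
From column 1, 195 − (66 + 15 + 24 + 33) gives (1,1) = 57.
Main diagonal must total 195; the given cells sum to 186, so (2,2) = 9.
Row 1 must total 195; the given cells sum to 120, so (1,2) = 75.
Row 2 must total 195; the given cells sum to 168, so (2,3) = 27.
Column 2 must total 195; the given cells sum to 144, so (5,2) = 51.
Column 3 must total 195; the given cells sum to 126, so (5,3) = 69.

57 75 3 21 39 / 66 9 27 45 48 / 15 18 36 54 72 / 24 42 60 63 6 / 33 51 69 12 30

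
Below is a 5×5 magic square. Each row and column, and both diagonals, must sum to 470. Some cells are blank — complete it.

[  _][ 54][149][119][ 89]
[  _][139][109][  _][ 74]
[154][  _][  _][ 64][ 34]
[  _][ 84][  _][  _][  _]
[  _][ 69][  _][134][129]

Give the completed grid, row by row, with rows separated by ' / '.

59 54 149 119 89 / 44 139 109 104 74 / 154 124 94 64 34 / 114 84 79 49 144 / 99 69 39 134 129

Row 1 needs 470; the known cells sum to 411, so (1,1) = 59.
Column 2 needs 470; the known cells sum to 346, so (3,2) = 124.
Using column 5: 89 + 74 + 34 + 129 + ? → (4,5) = 470 − 326 = 144.
Row 3 must total 470; the given cells sum to 376, so (3,3) = 94.
Main diagonal needs 470; the known cells sum to 421, so (4,4) = 49.
From column 4, 470 − (119 + 64 + 49 + 134) gives (2,4) = 104.
Anti-diagonal needs 470; the known cells sum to 371, so (5,1) = 99.
The remaining cell in row 2 is (2,1) = 470 − 426 = 44.
The remaining cell in row 5 is (5,3) = 470 − 431 = 39.
Column 1: 59 + 44 + 154 + 99 + ? = 470, so (4,1) = 114.
From column 3, 470 − (149 + 109 + 94 + 39) gives (4,3) = 79.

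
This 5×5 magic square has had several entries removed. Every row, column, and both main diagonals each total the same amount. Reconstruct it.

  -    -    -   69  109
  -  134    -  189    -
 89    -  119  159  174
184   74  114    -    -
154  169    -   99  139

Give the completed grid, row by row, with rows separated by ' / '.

124 164 179 69 109 / 94 134 149 189 79 / 89 104 119 159 174 / 184 74 114 129 144 / 154 169 84 99 139

Anti-diagonal is already complete: 109 + 189 + 119 + 74 + 154 = 645, so that is the magic constant.
From row 3, 645 − (89 + 119 + 159 + 174) gives (3,2) = 104.
Row 5 must total 645; the given cells sum to 561, so (5,3) = 84.
From column 2, 645 − (134 + 104 + 74 + 169) gives (1,2) = 164.
Column 4 must total 645; the given cells sum to 516, so (4,4) = 129.
Main diagonal needs 645; the known cells sum to 521, so (1,1) = 124.
From row 1, 645 − (124 + 164 + 69 + 109) gives (1,3) = 179.
Row 4 must total 645; the given cells sum to 501, so (4,5) = 144.
Column 1: 124 + 89 + 184 + 154 + ? = 645, so (2,1) = 94.
Column 3 needs 645; the known cells sum to 496, so (2,3) = 149.
The remaining cell in column 5 is (2,5) = 645 − 566 = 79.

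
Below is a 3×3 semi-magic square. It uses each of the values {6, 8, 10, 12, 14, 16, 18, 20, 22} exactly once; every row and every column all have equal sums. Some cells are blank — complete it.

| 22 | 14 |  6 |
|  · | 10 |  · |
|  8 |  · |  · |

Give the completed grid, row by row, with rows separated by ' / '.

The 9 entries sum to 126, so each line sums to 126/3 = 42.
Column 1 needs 42; the known cells sum to 30, so (2,1) = 12.
Column 2: 14 + 10 + ? = 42, so (3,2) = 18.
Row 2 must total 42; the given cells sum to 22, so (2,3) = 20.
From row 3, 42 − (8 + 18) gives (3,3) = 16.

22 14 6 / 12 10 20 / 8 18 16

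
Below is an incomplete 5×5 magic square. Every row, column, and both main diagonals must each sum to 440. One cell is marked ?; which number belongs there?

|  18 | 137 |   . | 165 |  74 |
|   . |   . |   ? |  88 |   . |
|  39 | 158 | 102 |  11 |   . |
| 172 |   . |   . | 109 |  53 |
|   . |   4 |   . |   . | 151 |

From row 1, 440 − (18 + 137 + 165 + 74) gives (1,3) = 46.
From row 3, 440 − (39 + 158 + 102 + 11) gives (3,5) = 130.
Column 4 must total 440; the given cells sum to 373, so (5,4) = 67.
From column 5, 440 − (74 + 130 + 53 + 151) gives (2,5) = 32.
Main diagonal needs 440; the known cells sum to 380, so (2,2) = 60.
Column 2 must total 440; the given cells sum to 359, so (4,2) = 81.
From anti-diagonal, 440 − (74 + 88 + 102 + 81) gives (5,1) = 95.
Row 4: 172 + 81 + 109 + 53 + ? = 440, so (4,3) = 25.
From row 5, 440 − (95 + 4 + 67 + 151) gives (5,3) = 123.
Column 1 must total 440; the given cells sum to 324, so (2,1) = 116.
The remaining cell in column 3 is (2,3) = 440 − 296 = 144.

144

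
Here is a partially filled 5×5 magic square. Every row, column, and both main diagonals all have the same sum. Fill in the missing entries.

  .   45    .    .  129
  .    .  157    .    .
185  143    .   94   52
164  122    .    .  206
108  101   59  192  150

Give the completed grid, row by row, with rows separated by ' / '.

87 45 178 171 129 / 66 199 157 115 73 / 185 143 136 94 52 / 164 122 80 38 206 / 108 101 59 192 150

Row 5 is already complete: 108 + 101 + 59 + 192 + 150 = 610, so that is the magic constant.
Row 3: 185 + 143 + 94 + 52 + ? = 610, so (3,3) = 136.
Using column 2: 45 + 143 + 122 + 101 + ? → (2,2) = 610 − 411 = 199.
Column 5 needs 610; the known cells sum to 537, so (2,5) = 73.
Anti-diagonal needs 610; the known cells sum to 495, so (2,4) = 115.
Using row 2: 199 + 157 + 115 + 73 + ? → (2,1) = 610 − 544 = 66.
Using column 1: 66 + 185 + 164 + 108 + ? → (1,1) = 610 − 523 = 87.
Main diagonal: 87 + 199 + 136 + 150 + ? = 610, so (4,4) = 38.
Row 4 needs 610; the known cells sum to 530, so (4,3) = 80.
From column 3, 610 − (157 + 136 + 80 + 59) gives (1,3) = 178.
Column 4: 115 + 94 + 38 + 192 + ? = 610, so (1,4) = 171.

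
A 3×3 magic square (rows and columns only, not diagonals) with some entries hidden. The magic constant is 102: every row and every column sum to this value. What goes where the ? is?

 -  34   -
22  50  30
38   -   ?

Column 1: 22 + 38 + ? = 102, so (1,1) = 42.
The remaining cell in column 2 is (3,2) = 102 − 84 = 18.
The remaining cell in row 1 is (1,3) = 102 − 76 = 26.
Using row 3: 38 + 18 + ? → (3,3) = 102 − 56 = 46.

46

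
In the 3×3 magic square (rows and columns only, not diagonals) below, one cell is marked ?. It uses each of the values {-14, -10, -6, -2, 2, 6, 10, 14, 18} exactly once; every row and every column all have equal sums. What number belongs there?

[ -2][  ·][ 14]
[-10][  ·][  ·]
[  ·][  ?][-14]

The 9 entries sum to 18, so each line sums to 18/3 = 6.
Row 1 must total 6; the given cells sum to 12, so (1,2) = -6.
The remaining cell in column 1 is (3,1) = 6 − (-12) = 18.
Column 3 needs 6; the known cells sum to 0, so (2,3) = 6.
From row 2, 6 − (-10 + 6) gives (2,2) = 10.
Row 3 must total 6; the given cells sum to 4, so (3,2) = 2.

2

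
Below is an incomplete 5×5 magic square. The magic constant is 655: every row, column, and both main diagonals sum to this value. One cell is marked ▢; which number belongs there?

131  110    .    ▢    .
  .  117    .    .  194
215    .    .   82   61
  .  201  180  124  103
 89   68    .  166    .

Row 4: 201 + 180 + 124 + 103 + ? = 655, so (4,1) = 47.
From column 1, 655 − (131 + 215 + 47 + 89) gives (2,1) = 173.
Column 2: 110 + 117 + 201 + 68 + ? = 655, so (3,2) = 159.
The remaining cell in row 3 is (3,3) = 655 − 517 = 138.
Using main diagonal: 131 + 117 + 138 + 124 + ? → (5,5) = 655 − 510 = 145.
Row 5 needs 655; the known cells sum to 468, so (5,3) = 187.
Column 5 must total 655; the given cells sum to 503, so (1,5) = 152.
Anti-diagonal: 152 + 138 + 201 + 89 + ? = 655, so (2,4) = 75.
Using row 2: 173 + 117 + 75 + 194 + ? → (2,3) = 655 − 559 = 96.
Column 3 needs 655; the known cells sum to 601, so (1,3) = 54.
From column 4, 655 − (75 + 82 + 124 + 166) gives (1,4) = 208.

208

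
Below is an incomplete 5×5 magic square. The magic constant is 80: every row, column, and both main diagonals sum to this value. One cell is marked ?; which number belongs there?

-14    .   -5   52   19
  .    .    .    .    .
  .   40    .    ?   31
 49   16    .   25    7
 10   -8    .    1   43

Row 1 must total 80; the given cells sum to 52, so (1,2) = 28.
Row 4: 49 + 16 + 25 + 7 + ? = 80, so (4,3) = -17.
Row 5: 10 + (-8) + 1 + 43 + ? = 80, so (5,3) = 34.
Using column 2: 28 + 40 + 16 + (-8) + ? → (2,2) = 80 − 76 = 4.
The remaining cell in column 5 is (2,5) = 80 − 100 = -20.
Main diagonal needs 80; the known cells sum to 58, so (3,3) = 22.
Anti-diagonal needs 80; the known cells sum to 67, so (2,4) = 13.
The remaining cell in column 3 is (2,3) = 80 − 34 = 46.
The remaining cell in column 4 is (3,4) = 80 − 91 = -11.

-11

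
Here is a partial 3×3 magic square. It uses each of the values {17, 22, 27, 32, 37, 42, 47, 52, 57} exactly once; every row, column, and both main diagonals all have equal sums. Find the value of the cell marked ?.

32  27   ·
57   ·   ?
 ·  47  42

The 9 entries sum to 333, so each line sums to 333/3 = 111.
Row 1: 32 + 27 + ? = 111, so (1,3) = 52.
Row 3 needs 111; the known cells sum to 89, so (3,1) = 22.
From column 2, 111 − (27 + 47) gives (2,2) = 37.
Column 3 must total 111; the given cells sum to 94, so (2,3) = 17.

17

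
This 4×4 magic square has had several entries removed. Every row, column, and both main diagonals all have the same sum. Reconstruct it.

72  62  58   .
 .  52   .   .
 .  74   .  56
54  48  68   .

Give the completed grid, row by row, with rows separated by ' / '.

72 62 58 44 / 50 52 64 70 / 60 74 46 56 / 54 48 68 66

Column 2 is already complete: 62 + 52 + 74 + 48 = 236, so that is the magic constant.
Row 1: 72 + 62 + 58 + ? = 236, so (1,4) = 44.
Row 4 needs 236; the known cells sum to 170, so (4,4) = 66.
The remaining cell in column 4 is (2,4) = 236 − 166 = 70.
Main diagonal: 72 + 52 + 66 + ? = 236, so (3,3) = 46.
Using anti-diagonal: 44 + 74 + 54 + ? → (2,3) = 236 − 172 = 64.
Using row 2: 52 + 64 + 70 + ? → (2,1) = 236 − 186 = 50.
Row 3: 74 + 46 + 56 + ? = 236, so (3,1) = 60.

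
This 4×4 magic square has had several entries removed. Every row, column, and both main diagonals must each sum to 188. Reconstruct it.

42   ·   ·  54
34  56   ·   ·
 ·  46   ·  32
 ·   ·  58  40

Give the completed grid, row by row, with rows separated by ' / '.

42 48 44 54 / 34 56 36 62 / 60 46 50 32 / 52 38 58 40

Using column 4: 54 + 32 + 40 + ? → (2,4) = 188 − 126 = 62.
Main diagonal must total 188; the given cells sum to 138, so (3,3) = 50.
The remaining cell in row 2 is (2,3) = 188 − 152 = 36.
The remaining cell in row 3 is (3,1) = 188 − 128 = 60.
Column 1: 42 + 34 + 60 + ? = 188, so (4,1) = 52.
From column 3, 188 − (36 + 50 + 58) gives (1,3) = 44.
Row 1 must total 188; the given cells sum to 140, so (1,2) = 48.
Row 4 must total 188; the given cells sum to 150, so (4,2) = 38.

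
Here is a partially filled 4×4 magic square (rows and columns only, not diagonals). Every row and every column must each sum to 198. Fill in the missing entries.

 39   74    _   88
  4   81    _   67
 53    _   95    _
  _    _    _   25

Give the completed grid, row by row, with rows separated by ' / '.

39 74 -3 88 / 4 81 46 67 / 53 32 95 18 / 102 11 60 25

Row 1 needs 198; the known cells sum to 201, so (1,3) = -3.
Row 2: 4 + 81 + 67 + ? = 198, so (2,3) = 46.
Column 1 must total 198; the given cells sum to 96, so (4,1) = 102.
Column 3 needs 198; the known cells sum to 138, so (4,3) = 60.
Column 4 needs 198; the known cells sum to 180, so (3,4) = 18.
Using row 3: 53 + 95 + 18 + ? → (3,2) = 198 − 166 = 32.
Row 4: 102 + 60 + 25 + ? = 198, so (4,2) = 11.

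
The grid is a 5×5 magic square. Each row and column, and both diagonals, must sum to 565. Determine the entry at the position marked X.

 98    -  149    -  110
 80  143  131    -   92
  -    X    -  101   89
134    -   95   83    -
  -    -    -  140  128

125

Row 2 must total 565; the given cells sum to 446, so (2,4) = 119.
Column 4: 119 + 101 + 83 + 140 + ? = 565, so (1,4) = 122.
Column 5 needs 565; the known cells sum to 419, so (4,5) = 146.
Main diagonal needs 565; the known cells sum to 452, so (3,3) = 113.
The remaining cell in row 1 is (1,2) = 565 − 479 = 86.
Using row 4: 134 + 95 + 83 + 146 + ? → (4,2) = 565 − 458 = 107.
Using column 3: 149 + 131 + 113 + 95 + ? → (5,3) = 565 − 488 = 77.
From anti-diagonal, 565 − (110 + 119 + 113 + 107) gives (5,1) = 116.
From row 5, 565 − (116 + 77 + 140 + 128) gives (5,2) = 104.
Column 1 must total 565; the given cells sum to 428, so (3,1) = 137.
Column 2 needs 565; the known cells sum to 440, so (3,2) = 125.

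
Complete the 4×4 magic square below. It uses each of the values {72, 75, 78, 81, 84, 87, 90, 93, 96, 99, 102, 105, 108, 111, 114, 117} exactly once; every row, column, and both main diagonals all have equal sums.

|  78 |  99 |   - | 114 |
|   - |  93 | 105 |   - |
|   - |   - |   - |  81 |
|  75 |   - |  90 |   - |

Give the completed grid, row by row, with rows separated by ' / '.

The 16 entries sum to 1512, so each line sums to 1512/4 = 378.
From row 1, 378 − (78 + 99 + 114) gives (1,3) = 87.
The remaining cell in column 3 is (3,3) = 378 − 282 = 96.
Main diagonal needs 378; the known cells sum to 267, so (4,4) = 111.
Using anti-diagonal: 114 + 105 + 75 + ? → (3,2) = 378 − 294 = 84.
The remaining cell in row 3 is (3,1) = 378 − 261 = 117.
Using row 4: 75 + 90 + 111 + ? → (4,2) = 378 − 276 = 102.
The remaining cell in column 1 is (2,1) = 378 − 270 = 108.
From column 4, 378 − (114 + 81 + 111) gives (2,4) = 72.

78 99 87 114 / 108 93 105 72 / 117 84 96 81 / 75 102 90 111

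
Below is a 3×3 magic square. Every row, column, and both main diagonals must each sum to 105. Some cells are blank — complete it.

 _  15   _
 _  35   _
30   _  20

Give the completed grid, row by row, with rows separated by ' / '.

From row 3, 105 − (30 + 20) gives (3,2) = 55.
Main diagonal: 35 + 20 + ? = 105, so (1,1) = 50.
Anti-diagonal must total 105; the given cells sum to 65, so (1,3) = 40.
From column 1, 105 − (50 + 30) gives (2,1) = 25.
Column 3 needs 105; the known cells sum to 60, so (2,3) = 45.

50 15 40 / 25 35 45 / 30 55 20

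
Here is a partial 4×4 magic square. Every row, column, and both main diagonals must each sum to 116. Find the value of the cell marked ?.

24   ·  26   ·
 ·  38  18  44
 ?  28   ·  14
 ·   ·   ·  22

From row 2, 116 − (38 + 18 + 44) gives (2,1) = 16.
Using column 4: 44 + 14 + 22 + ? → (1,4) = 116 − 80 = 36.
From main diagonal, 116 − (24 + 38 + 22) gives (3,3) = 32.
From anti-diagonal, 116 − (36 + 18 + 28) gives (4,1) = 34.
From row 1, 116 − (24 + 26 + 36) gives (1,2) = 30.
From row 3, 116 − (28 + 32 + 14) gives (3,1) = 42.

42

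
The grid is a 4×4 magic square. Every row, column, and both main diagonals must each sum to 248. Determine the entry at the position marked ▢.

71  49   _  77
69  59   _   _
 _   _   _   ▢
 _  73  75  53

Row 1 needs 248; the known cells sum to 197, so (1,3) = 51.
The remaining cell in row 4 is (4,1) = 248 − 201 = 47.
The remaining cell in column 1 is (3,1) = 248 − 187 = 61.
From column 2, 248 − (49 + 59 + 73) gives (3,2) = 67.
Using main diagonal: 71 + 59 + 53 + ? → (3,3) = 248 − 183 = 65.
Anti-diagonal must total 248; the given cells sum to 191, so (2,3) = 57.
Row 2 needs 248; the known cells sum to 185, so (2,4) = 63.
The remaining cell in row 3 is (3,4) = 248 − 193 = 55.

55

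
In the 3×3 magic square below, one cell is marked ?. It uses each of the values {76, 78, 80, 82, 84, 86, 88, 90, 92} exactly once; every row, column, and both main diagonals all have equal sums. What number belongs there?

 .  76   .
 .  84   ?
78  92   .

The 9 entries sum to 756, so each line sums to 756/3 = 252.
Row 3: 78 + 92 + ? = 252, so (3,3) = 82.
Main diagonal: 84 + 82 + ? = 252, so (1,1) = 86.
Anti-diagonal must total 252; the given cells sum to 162, so (1,3) = 90.
Column 1 needs 252; the known cells sum to 164, so (2,1) = 88.
Column 3 must total 252; the given cells sum to 172, so (2,3) = 80.

80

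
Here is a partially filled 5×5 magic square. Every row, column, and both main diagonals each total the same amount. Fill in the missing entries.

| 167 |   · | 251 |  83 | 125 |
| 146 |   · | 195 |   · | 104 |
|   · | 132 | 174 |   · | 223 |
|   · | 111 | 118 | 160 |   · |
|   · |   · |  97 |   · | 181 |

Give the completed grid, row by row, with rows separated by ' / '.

167 209 251 83 125 / 146 153 195 237 104 / 90 132 174 216 223 / 244 111 118 160 202 / 188 230 97 139 181

Column 3 is already complete: 251 + 195 + 174 + 118 + 97 = 835, so that is the magic constant.
From row 1, 835 − (167 + 251 + 83 + 125) gives (1,2) = 209.
Column 5 must total 835; the given cells sum to 633, so (4,5) = 202.
Main diagonal needs 835; the known cells sum to 682, so (2,2) = 153.
Row 2 needs 835; the known cells sum to 598, so (2,4) = 237.
Row 4 needs 835; the known cells sum to 591, so (4,1) = 244.
Column 2 needs 835; the known cells sum to 605, so (5,2) = 230.
Anti-diagonal: 125 + 237 + 174 + 111 + ? = 835, so (5,1) = 188.
Using row 5: 188 + 230 + 97 + 181 + ? → (5,4) = 835 − 696 = 139.
Column 1 needs 835; the known cells sum to 745, so (3,1) = 90.
The remaining cell in column 4 is (3,4) = 835 − 619 = 216.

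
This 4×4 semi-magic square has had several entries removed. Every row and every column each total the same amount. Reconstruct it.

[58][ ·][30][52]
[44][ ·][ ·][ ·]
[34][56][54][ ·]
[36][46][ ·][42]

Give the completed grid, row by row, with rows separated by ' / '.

Column 1 is already complete: 58 + 44 + 34 + 36 = 172, so that is the magic constant.
Row 1 needs 172; the known cells sum to 140, so (1,2) = 32.
Using row 3: 34 + 56 + 54 + ? → (3,4) = 172 − 144 = 28.
Row 4 must total 172; the given cells sum to 124, so (4,3) = 48.
Column 2 needs 172; the known cells sum to 134, so (2,2) = 38.
Using column 3: 30 + 54 + 48 + ? → (2,3) = 172 − 132 = 40.
Column 4: 52 + 28 + 42 + ? = 172, so (2,4) = 50.

58 32 30 52 / 44 38 40 50 / 34 56 54 28 / 36 46 48 42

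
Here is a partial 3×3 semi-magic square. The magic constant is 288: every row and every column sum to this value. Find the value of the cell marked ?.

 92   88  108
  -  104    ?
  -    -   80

Using column 2: 88 + 104 + ? → (3,2) = 288 − 192 = 96.
Column 3 needs 288; the known cells sum to 188, so (2,3) = 100.

100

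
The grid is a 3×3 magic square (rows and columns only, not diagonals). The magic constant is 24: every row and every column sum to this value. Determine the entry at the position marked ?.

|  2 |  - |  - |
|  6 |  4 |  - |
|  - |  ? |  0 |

Using row 2: 6 + 4 + ? → (2,3) = 24 − 10 = 14.
From column 1, 24 − (2 + 6) gives (3,1) = 16.
From column 3, 24 − (14 + 0) gives (1,3) = 10.
Row 1: 2 + 10 + ? = 24, so (1,2) = 12.
From row 3, 24 − (16 + 0) gives (3,2) = 8.

8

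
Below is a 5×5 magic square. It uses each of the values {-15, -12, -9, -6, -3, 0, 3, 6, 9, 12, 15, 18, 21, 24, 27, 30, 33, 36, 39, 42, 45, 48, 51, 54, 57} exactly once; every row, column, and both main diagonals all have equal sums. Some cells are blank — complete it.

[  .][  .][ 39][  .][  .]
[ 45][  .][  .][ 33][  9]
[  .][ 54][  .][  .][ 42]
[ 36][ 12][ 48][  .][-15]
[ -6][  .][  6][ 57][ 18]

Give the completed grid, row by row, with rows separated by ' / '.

The 25 entries sum to 525, so each line sums to 525/5 = 105.
From row 4, 105 − (36 + 12 + 48 + (-15)) gives (4,4) = 24.
The remaining cell in row 5 is (5,2) = 105 − 75 = 30.
Using column 5: 9 + 42 + (-15) + 18 + ? → (1,5) = 105 − 54 = 51.
Using anti-diagonal: 51 + 33 + 12 + (-6) + ? → (3,3) = 105 − 90 = 15.
Using column 3: 39 + 15 + 48 + 6 + ? → (2,3) = 105 − 108 = -3.
Row 2 must total 105; the given cells sum to 84, so (2,2) = 21.
Using column 2: 21 + 54 + 12 + 30 + ? → (1,2) = 105 − 117 = -12.
Main diagonal needs 105; the known cells sum to 78, so (1,1) = 27.
Row 1: 27 + (-12) + 39 + 51 + ? = 105, so (1,4) = 0.
Column 1: 27 + 45 + 36 + (-6) + ? = 105, so (3,1) = 3.
Column 4: 0 + 33 + 24 + 57 + ? = 105, so (3,4) = -9.

27 -12 39 0 51 / 45 21 -3 33 9 / 3 54 15 -9 42 / 36 12 48 24 -15 / -6 30 6 57 18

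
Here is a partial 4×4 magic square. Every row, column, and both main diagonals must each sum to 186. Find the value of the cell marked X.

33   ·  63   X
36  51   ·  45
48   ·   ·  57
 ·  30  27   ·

Row 2 must total 186; the given cells sum to 132, so (2,3) = 54.
Column 1 needs 186; the known cells sum to 117, so (4,1) = 69.
From column 3, 186 − (63 + 54 + 27) gives (3,3) = 42.
Using main diagonal: 33 + 51 + 42 + ? → (4,4) = 186 − 126 = 60.
Row 3 needs 186; the known cells sum to 147, so (3,2) = 39.
Column 2: 51 + 39 + 30 + ? = 186, so (1,2) = 66.
Column 4 needs 186; the known cells sum to 162, so (1,4) = 24.

24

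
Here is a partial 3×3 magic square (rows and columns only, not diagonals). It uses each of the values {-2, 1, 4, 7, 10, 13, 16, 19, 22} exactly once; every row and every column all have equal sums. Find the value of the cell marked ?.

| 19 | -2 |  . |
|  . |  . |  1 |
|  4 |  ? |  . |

10

The 9 entries sum to 90, so each line sums to 90/3 = 30.
The remaining cell in row 1 is (1,3) = 30 − 17 = 13.
The remaining cell in column 1 is (2,1) = 30 − 23 = 7.
From column 3, 30 − (13 + 1) gives (3,3) = 16.
Using row 2: 7 + 1 + ? → (2,2) = 30 − 8 = 22.
Row 3: 4 + 16 + ? = 30, so (3,2) = 10.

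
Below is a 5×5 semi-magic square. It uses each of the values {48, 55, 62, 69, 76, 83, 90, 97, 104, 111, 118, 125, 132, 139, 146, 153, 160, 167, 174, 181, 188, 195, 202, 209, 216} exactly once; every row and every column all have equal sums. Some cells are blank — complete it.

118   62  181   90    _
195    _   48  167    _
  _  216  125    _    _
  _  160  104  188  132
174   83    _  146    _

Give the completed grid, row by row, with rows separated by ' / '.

118 62 181 90 209 / 195 139 48 167 111 / 97 216 125 69 153 / 76 160 104 188 132 / 174 83 202 146 55

The 25 entries sum to 3300, so each line sums to 3300/5 = 660.
Row 1 must total 660; the given cells sum to 451, so (1,5) = 209.
Using row 4: 160 + 104 + 188 + 132 + ? → (4,1) = 660 − 584 = 76.
Column 1 must total 660; the given cells sum to 563, so (3,1) = 97.
From column 2, 660 − (62 + 216 + 160 + 83) gives (2,2) = 139.
Using column 3: 181 + 48 + 125 + 104 + ? → (5,3) = 660 − 458 = 202.
Column 4: 90 + 167 + 188 + 146 + ? = 660, so (3,4) = 69.
Row 2 needs 660; the known cells sum to 549, so (2,5) = 111.
Using row 3: 97 + 216 + 125 + 69 + ? → (3,5) = 660 − 507 = 153.
Row 5: 174 + 83 + 202 + 146 + ? = 660, so (5,5) = 55.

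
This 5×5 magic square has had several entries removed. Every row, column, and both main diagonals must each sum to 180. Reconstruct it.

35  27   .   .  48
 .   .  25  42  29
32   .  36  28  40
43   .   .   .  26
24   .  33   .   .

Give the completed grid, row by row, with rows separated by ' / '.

The remaining cell in row 3 is (3,2) = 180 − 136 = 44.
Column 1 needs 180; the known cells sum to 134, so (2,1) = 46.
The remaining cell in column 5 is (5,5) = 180 − 143 = 37.
Anti-diagonal: 48 + 42 + 36 + 24 + ? = 180, so (4,2) = 30.
Using row 2: 46 + 25 + 42 + 29 + ? → (2,2) = 180 − 142 = 38.
Column 2: 27 + 38 + 44 + 30 + ? = 180, so (5,2) = 41.
From main diagonal, 180 − (35 + 38 + 36 + 37) gives (4,4) = 34.
Using row 4: 43 + 30 + 34 + 26 + ? → (4,3) = 180 − 133 = 47.
Row 5 needs 180; the known cells sum to 135, so (5,4) = 45.
The remaining cell in column 3 is (1,3) = 180 − 141 = 39.
Using column 4: 42 + 28 + 34 + 45 + ? → (1,4) = 180 − 149 = 31.

35 27 39 31 48 / 46 38 25 42 29 / 32 44 36 28 40 / 43 30 47 34 26 / 24 41 33 45 37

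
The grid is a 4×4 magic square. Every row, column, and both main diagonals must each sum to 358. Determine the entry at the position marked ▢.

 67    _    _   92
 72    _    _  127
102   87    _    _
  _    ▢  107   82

52

Column 1 must total 358; the given cells sum to 241, so (4,1) = 117.
From column 4, 358 − (92 + 127 + 82) gives (3,4) = 57.
From anti-diagonal, 358 − (92 + 87 + 117) gives (2,3) = 62.
The remaining cell in row 2 is (2,2) = 358 − 261 = 97.
Row 3 must total 358; the given cells sum to 246, so (3,3) = 112.
Row 4: 117 + 107 + 82 + ? = 358, so (4,2) = 52.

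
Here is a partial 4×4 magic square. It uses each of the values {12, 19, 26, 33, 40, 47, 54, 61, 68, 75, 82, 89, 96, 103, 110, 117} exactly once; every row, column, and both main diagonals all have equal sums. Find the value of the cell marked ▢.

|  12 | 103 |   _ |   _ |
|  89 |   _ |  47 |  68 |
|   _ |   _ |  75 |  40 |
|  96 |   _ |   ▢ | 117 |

26

The 16 entries sum to 1032, so each line sums to 1032/4 = 258.
From row 2, 258 − (89 + 47 + 68) gives (2,2) = 54.
The remaining cell in column 1 is (3,1) = 258 − 197 = 61.
Using column 4: 68 + 40 + 117 + ? → (1,4) = 258 − 225 = 33.
Using anti-diagonal: 33 + 47 + 96 + ? → (3,2) = 258 − 176 = 82.
From row 1, 258 − (12 + 103 + 33) gives (1,3) = 110.
The remaining cell in column 2 is (4,2) = 258 − 239 = 19.
Column 3 needs 258; the known cells sum to 232, so (4,3) = 26.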